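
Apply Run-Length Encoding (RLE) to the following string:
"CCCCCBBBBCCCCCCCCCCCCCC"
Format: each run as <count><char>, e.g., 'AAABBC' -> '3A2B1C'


Scanning runs left to right:
  i=0: run of 'C' x 5 -> '5C'
  i=5: run of 'B' x 4 -> '4B'
  i=9: run of 'C' x 14 -> '14C'

RLE = 5C4B14C


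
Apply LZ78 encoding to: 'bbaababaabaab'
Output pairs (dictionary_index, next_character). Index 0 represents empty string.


LZ78 encoding steps:
Dictionary: {0: ''}
Step 1: w='' (idx 0), next='b' -> output (0, 'b'), add 'b' as idx 1
Step 2: w='b' (idx 1), next='a' -> output (1, 'a'), add 'ba' as idx 2
Step 3: w='' (idx 0), next='a' -> output (0, 'a'), add 'a' as idx 3
Step 4: w='ba' (idx 2), next='b' -> output (2, 'b'), add 'bab' as idx 4
Step 5: w='a' (idx 3), next='a' -> output (3, 'a'), add 'aa' as idx 5
Step 6: w='ba' (idx 2), next='a' -> output (2, 'a'), add 'baa' as idx 6
Step 7: w='b' (idx 1), end of input -> output (1, '')


Encoded: [(0, 'b'), (1, 'a'), (0, 'a'), (2, 'b'), (3, 'a'), (2, 'a'), (1, '')]


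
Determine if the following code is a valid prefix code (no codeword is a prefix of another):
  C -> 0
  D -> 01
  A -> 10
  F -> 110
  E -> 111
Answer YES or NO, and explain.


Checking each pair (does one codeword prefix another?):
  C='0' vs D='01': prefix -- VIOLATION

NO -- this is NOT a valid prefix code. C (0) is a prefix of D (01).


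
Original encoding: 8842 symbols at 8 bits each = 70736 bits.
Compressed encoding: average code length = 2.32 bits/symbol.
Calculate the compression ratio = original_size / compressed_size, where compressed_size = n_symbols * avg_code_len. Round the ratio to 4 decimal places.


original_size = n_symbols * orig_bits = 8842 * 8 = 70736 bits
compressed_size = n_symbols * avg_code_len = 8842 * 2.32 = 20513.44 bits
ratio = original_size / compressed_size = 70736 / 20513.44 = 3.4483

Compression ratio = 3.4483


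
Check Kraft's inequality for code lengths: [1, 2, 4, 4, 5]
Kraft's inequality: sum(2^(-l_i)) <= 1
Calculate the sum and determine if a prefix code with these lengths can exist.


Sum = 2^(-1) + 2^(-2) + 2^(-4) + 2^(-4) + 2^(-5)
    = 0.5 + 0.25 + 0.0625 + 0.0625 + 0.03125
    = 29/32 = 0.90625
Since 0.90625 <= 1, Kraft's inequality IS satisfied.
A prefix code with these lengths CAN exist.

Kraft sum = 0.90625. Satisfied.


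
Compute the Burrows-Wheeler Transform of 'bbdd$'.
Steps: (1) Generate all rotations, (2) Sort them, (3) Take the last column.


Rotations (sorted):
  0: $bbdd -> last char: d
  1: bbdd$ -> last char: $
  2: bdd$b -> last char: b
  3: d$bbd -> last char: d
  4: dd$bb -> last char: b


BWT = d$bdb


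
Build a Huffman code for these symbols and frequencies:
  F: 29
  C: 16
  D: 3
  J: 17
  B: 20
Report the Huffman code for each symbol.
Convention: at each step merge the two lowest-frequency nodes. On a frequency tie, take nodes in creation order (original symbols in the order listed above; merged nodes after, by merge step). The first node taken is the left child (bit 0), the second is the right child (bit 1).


Huffman tree construction:
Step 1: Merge D(3) + C(16) = 19
Step 2: Merge J(17) + (D+C)(19) = 36
Step 3: Merge B(20) + F(29) = 49
Step 4: Merge (J+(D+C))(36) + (B+F)(49) = 85
Read each symbol's code off the tree from the root (left child = 0, right child = 1).

Codes:
  F: 11 (length 2)
  C: 011 (length 3)
  D: 010 (length 3)
  J: 00 (length 2)
  B: 10 (length 2)
Average code length: 189/85 = 2.2235 bits/symbol


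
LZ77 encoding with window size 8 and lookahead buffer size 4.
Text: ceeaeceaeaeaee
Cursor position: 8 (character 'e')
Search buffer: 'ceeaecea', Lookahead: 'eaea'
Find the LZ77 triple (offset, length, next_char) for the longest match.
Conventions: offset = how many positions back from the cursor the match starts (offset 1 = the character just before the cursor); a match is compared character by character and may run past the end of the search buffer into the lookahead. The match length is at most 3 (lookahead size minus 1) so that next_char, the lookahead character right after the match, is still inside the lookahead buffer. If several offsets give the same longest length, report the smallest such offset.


Try each offset into the search buffer:
  offset=1 (pos 7, char 'a'): match length 0
  offset=2 (pos 6, char 'e'): match length 3
  offset=3 (pos 5, char 'c'): match length 0
  offset=4 (pos 4, char 'e'): match length 1
  offset=5 (pos 3, char 'a'): match length 0
  offset=6 (pos 2, char 'e'): match length 3
  offset=7 (pos 1, char 'e'): match length 1
  offset=8 (pos 0, char 'c'): match length 0
Longest match has length 3, found at offsets 2, 6; take the smallest, offset 2.
next_char = character at position 8 + 3 = 11 -> 'a'

Best match: offset=2, length=3 (matching 'eae' starting at position 6)
LZ77 triple: (2, 3, 'a')


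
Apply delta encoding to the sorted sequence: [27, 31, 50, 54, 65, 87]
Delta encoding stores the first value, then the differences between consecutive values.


First value: 27
Deltas:
  31 - 27 = 4
  50 - 31 = 19
  54 - 50 = 4
  65 - 54 = 11
  87 - 65 = 22


Delta encoded: [27, 4, 19, 4, 11, 22]


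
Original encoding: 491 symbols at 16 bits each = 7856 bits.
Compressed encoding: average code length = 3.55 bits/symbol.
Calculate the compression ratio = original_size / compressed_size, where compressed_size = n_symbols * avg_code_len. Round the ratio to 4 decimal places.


original_size = n_symbols * orig_bits = 491 * 16 = 7856 bits
compressed_size = n_symbols * avg_code_len = 491 * 3.55 = 1743.05 bits
ratio = original_size / compressed_size = 7856 / 1743.05 = 4.507

Compression ratio = 4.507


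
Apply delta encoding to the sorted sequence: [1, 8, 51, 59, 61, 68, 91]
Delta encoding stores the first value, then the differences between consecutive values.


First value: 1
Deltas:
  8 - 1 = 7
  51 - 8 = 43
  59 - 51 = 8
  61 - 59 = 2
  68 - 61 = 7
  91 - 68 = 23


Delta encoded: [1, 7, 43, 8, 2, 7, 23]


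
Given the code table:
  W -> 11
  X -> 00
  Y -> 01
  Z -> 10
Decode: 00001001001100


Decoding:
00 -> X
00 -> X
10 -> Z
01 -> Y
00 -> X
11 -> W
00 -> X


Result: XXZYXWX


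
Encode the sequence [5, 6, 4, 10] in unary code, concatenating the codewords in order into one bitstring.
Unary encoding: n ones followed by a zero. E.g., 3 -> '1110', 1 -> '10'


Encode each number as n ones followed by a terminating 0:
  5 -> 111110 (6 bits)
  6 -> 1111110 (7 bits)
  4 -> 11110 (5 bits)
  10 -> 11111111110 (11 bits)
Total length = 6 + 7 + 5 + 11 = 29 bits.

Unary([5, 6, 4, 10]) = 11111011111101111011111111110 (29 bits)


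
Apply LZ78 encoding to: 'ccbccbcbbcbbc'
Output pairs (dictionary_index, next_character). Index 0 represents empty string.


LZ78 encoding steps:
Dictionary: {0: ''}
Step 1: w='' (idx 0), next='c' -> output (0, 'c'), add 'c' as idx 1
Step 2: w='c' (idx 1), next='b' -> output (1, 'b'), add 'cb' as idx 2
Step 3: w='c' (idx 1), next='c' -> output (1, 'c'), add 'cc' as idx 3
Step 4: w='' (idx 0), next='b' -> output (0, 'b'), add 'b' as idx 4
Step 5: w='cb' (idx 2), next='b' -> output (2, 'b'), add 'cbb' as idx 5
Step 6: w='cbb' (idx 5), next='c' -> output (5, 'c'), add 'cbbc' as idx 6


Encoded: [(0, 'c'), (1, 'b'), (1, 'c'), (0, 'b'), (2, 'b'), (5, 'c')]


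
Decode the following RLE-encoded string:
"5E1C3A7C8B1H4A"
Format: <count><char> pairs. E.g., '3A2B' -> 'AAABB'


Expanding each <count><char> pair:
  5E -> 'EEEEE'
  1C -> 'C'
  3A -> 'AAA'
  7C -> 'CCCCCCC'
  8B -> 'BBBBBBBB'
  1H -> 'H'
  4A -> 'AAAA'

Decoded = EEEEECAAACCCCCCCBBBBBBBBHAAAA


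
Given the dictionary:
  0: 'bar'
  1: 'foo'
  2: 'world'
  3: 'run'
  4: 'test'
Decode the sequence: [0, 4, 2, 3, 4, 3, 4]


Look up each index in the dictionary:
  0 -> 'bar'
  4 -> 'test'
  2 -> 'world'
  3 -> 'run'
  4 -> 'test'
  3 -> 'run'
  4 -> 'test'

Decoded: "bar test world run test run test"


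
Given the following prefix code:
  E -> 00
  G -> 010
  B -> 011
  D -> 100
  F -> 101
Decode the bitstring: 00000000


Decoding step by step:
Bits 00 -> E
Bits 00 -> E
Bits 00 -> E
Bits 00 -> E


Decoded message: EEEE


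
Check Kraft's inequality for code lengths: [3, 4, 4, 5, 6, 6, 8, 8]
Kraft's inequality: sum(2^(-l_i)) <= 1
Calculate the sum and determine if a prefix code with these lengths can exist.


Sum = 2^(-3) + 2^(-4) + 2^(-4) + 2^(-5) + 2^(-6) + 2^(-6) + 2^(-8) + 2^(-8)
    = 0.125 + 0.0625 + 0.0625 + 0.03125 + 0.015625 + 0.015625 + 0.00390625 + 0.00390625
    = 82/256 = 0.3203125
Since 0.3203125 <= 1, Kraft's inequality IS satisfied.
A prefix code with these lengths CAN exist.

Kraft sum = 0.3203125. Satisfied.


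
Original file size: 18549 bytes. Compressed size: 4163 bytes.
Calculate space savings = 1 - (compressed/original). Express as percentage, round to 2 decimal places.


ratio = compressed/original = 4163/18549 = 0.224433
savings = 1 - ratio = 1 - 0.224433 = 0.775567
as a percentage: 0.775567 * 100 = 77.56%

Space savings = 1 - 4163/18549 = 77.56%


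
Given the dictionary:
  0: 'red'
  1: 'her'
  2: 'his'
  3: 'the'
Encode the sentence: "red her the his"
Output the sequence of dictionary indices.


Look up each word in the dictionary:
  'red' -> 0
  'her' -> 1
  'the' -> 3
  'his' -> 2

Encoded: [0, 1, 3, 2]


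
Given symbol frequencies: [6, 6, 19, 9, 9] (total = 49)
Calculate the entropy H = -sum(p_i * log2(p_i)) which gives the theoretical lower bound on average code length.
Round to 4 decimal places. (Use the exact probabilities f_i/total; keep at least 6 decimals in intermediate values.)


Per-symbol terms -p_i * log2(p_i) with p_i = f_i/49:
  p = 6/49 = 0.122449: log2(p) = -3.029747, -p*log2(p) = 0.370989
  p = 6/49 = 0.122449: log2(p) = -3.029747, -p*log2(p) = 0.370989
  p = 19/49 = 0.387755: log2(p) = -1.366782, -p*log2(p) = 0.529977
  p = 9/49 = 0.183673: log2(p) = -2.444785, -p*log2(p) = 0.449042
  p = 9/49 = 0.183673: log2(p) = -2.444785, -p*log2(p) = 0.449042
H = 0.370989 + 0.370989 + 0.529977 + 0.449042 + 0.449042 = 2.170039

H = 2.17 bits/symbol


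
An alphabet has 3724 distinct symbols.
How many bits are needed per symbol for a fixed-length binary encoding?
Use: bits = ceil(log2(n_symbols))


log2(3724) = 11.8626
Bracket: 2^11 = 2048 < 3724 <= 2^12 = 4096
So ceil(log2(3724)) = 12

bits = ceil(log2(3724)) = ceil(11.8626) = 12 bits


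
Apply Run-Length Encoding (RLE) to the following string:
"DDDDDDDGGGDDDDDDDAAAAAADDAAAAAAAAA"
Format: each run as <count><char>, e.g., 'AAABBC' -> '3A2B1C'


Scanning runs left to right:
  i=0: run of 'D' x 7 -> '7D'
  i=7: run of 'G' x 3 -> '3G'
  i=10: run of 'D' x 7 -> '7D'
  i=17: run of 'A' x 6 -> '6A'
  i=23: run of 'D' x 2 -> '2D'
  i=25: run of 'A' x 9 -> '9A'

RLE = 7D3G7D6A2D9A


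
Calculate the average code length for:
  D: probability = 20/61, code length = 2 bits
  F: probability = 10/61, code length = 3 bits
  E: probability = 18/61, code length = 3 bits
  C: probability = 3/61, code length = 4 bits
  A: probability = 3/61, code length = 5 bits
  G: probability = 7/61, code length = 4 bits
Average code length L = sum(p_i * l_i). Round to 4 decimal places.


Weighted contributions p_i * l_i:
  D: (20/61) * 2 = 40/61
  F: (10/61) * 3 = 30/61
  E: (18/61) * 3 = 54/61
  C: (3/61) * 4 = 12/61
  A: (3/61) * 5 = 15/61
  G: (7/61) * 4 = 28/61
Sum = (40 + 30 + 54 + 12 + 15 + 28)/61 = 179/61

L = 179/61 = 2.9344 bits/symbol


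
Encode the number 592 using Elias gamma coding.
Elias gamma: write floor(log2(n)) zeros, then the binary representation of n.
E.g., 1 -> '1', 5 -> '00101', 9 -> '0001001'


num_bits = floor(log2(592)) + 1 = 10
leading_zeros = num_bits - 1 = 9
binary(592) = 1001010000

Elias gamma(592) = '000000000' + '1001010000' = 0000000001001010000 (19 bits)


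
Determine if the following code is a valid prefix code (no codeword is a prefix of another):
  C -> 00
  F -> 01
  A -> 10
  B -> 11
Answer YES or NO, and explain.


Checking each pair (does one codeword prefix another?):
  C='00' vs F='01': no prefix
  C='00' vs A='10': no prefix
  C='00' vs B='11': no prefix
  F='01' vs C='00': no prefix
  F='01' vs A='10': no prefix
  F='01' vs B='11': no prefix
  A='10' vs C='00': no prefix
  A='10' vs F='01': no prefix
  A='10' vs B='11': no prefix
  B='11' vs C='00': no prefix
  B='11' vs F='01': no prefix
  B='11' vs A='10': no prefix
No violation found over all pairs.

YES -- this is a valid prefix code. No codeword is a prefix of any other codeword.


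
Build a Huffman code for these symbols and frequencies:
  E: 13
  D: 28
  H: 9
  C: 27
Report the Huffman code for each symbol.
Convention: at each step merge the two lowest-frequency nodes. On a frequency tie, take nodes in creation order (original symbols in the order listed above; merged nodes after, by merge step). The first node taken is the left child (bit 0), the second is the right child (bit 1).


Huffman tree construction:
Step 1: Merge H(9) + E(13) = 22
Step 2: Merge (H+E)(22) + C(27) = 49
Step 3: Merge D(28) + ((H+E)+C)(49) = 77
Read each symbol's code off the tree from the root (left child = 0, right child = 1).

Codes:
  E: 101 (length 3)
  D: 0 (length 1)
  H: 100 (length 3)
  C: 11 (length 2)
Average code length: 148/77 = 1.9221 bits/symbol


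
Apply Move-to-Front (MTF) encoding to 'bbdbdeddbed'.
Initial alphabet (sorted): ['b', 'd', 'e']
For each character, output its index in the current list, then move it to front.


MTF encoding:
'b': index 0 in ['b', 'd', 'e'] -> ['b', 'd', 'e']
'b': index 0 in ['b', 'd', 'e'] -> ['b', 'd', 'e']
'd': index 1 in ['b', 'd', 'e'] -> ['d', 'b', 'e']
'b': index 1 in ['d', 'b', 'e'] -> ['b', 'd', 'e']
'd': index 1 in ['b', 'd', 'e'] -> ['d', 'b', 'e']
'e': index 2 in ['d', 'b', 'e'] -> ['e', 'd', 'b']
'd': index 1 in ['e', 'd', 'b'] -> ['d', 'e', 'b']
'd': index 0 in ['d', 'e', 'b'] -> ['d', 'e', 'b']
'b': index 2 in ['d', 'e', 'b'] -> ['b', 'd', 'e']
'e': index 2 in ['b', 'd', 'e'] -> ['e', 'b', 'd']
'd': index 2 in ['e', 'b', 'd'] -> ['d', 'e', 'b']


Output: [0, 0, 1, 1, 1, 2, 1, 0, 2, 2, 2]


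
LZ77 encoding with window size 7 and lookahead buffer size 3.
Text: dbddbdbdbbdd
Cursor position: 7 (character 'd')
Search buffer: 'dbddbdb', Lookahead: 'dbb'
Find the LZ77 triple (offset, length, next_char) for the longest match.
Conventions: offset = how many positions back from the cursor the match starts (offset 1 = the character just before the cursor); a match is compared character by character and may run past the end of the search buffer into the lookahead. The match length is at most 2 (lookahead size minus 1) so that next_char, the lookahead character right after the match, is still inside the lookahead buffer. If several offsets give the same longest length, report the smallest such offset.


Try each offset into the search buffer:
  offset=1 (pos 6, char 'b'): match length 0
  offset=2 (pos 5, char 'd'): match length 2
  offset=3 (pos 4, char 'b'): match length 0
  offset=4 (pos 3, char 'd'): match length 2
  offset=5 (pos 2, char 'd'): match length 1
  offset=6 (pos 1, char 'b'): match length 0
  offset=7 (pos 0, char 'd'): match length 2
Longest match has length 2, found at offsets 2, 4, 7; take the smallest, offset 2.
next_char = character at position 7 + 2 = 9 -> 'b'

Best match: offset=2, length=2 (matching 'db' starting at position 5)
LZ77 triple: (2, 2, 'b')


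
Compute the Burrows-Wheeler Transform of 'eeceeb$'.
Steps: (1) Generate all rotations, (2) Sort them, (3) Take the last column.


Rotations (sorted):
  0: $eeceeb -> last char: b
  1: b$eecee -> last char: e
  2: ceeb$ee -> last char: e
  3: eb$eece -> last char: e
  4: eceeb$e -> last char: e
  5: eeb$eec -> last char: c
  6: eeceeb$ -> last char: $


BWT = beeeec$


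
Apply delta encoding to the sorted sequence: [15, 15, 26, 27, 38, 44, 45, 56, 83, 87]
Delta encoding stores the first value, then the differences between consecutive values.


First value: 15
Deltas:
  15 - 15 = 0
  26 - 15 = 11
  27 - 26 = 1
  38 - 27 = 11
  44 - 38 = 6
  45 - 44 = 1
  56 - 45 = 11
  83 - 56 = 27
  87 - 83 = 4


Delta encoded: [15, 0, 11, 1, 11, 6, 1, 11, 27, 4]


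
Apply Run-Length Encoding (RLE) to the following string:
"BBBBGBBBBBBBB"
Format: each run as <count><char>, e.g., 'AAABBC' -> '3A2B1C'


Scanning runs left to right:
  i=0: run of 'B' x 4 -> '4B'
  i=4: run of 'G' x 1 -> '1G'
  i=5: run of 'B' x 8 -> '8B'

RLE = 4B1G8B


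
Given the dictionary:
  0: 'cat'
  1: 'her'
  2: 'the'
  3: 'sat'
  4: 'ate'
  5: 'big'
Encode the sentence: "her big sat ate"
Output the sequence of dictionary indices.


Look up each word in the dictionary:
  'her' -> 1
  'big' -> 5
  'sat' -> 3
  'ate' -> 4

Encoded: [1, 5, 3, 4]


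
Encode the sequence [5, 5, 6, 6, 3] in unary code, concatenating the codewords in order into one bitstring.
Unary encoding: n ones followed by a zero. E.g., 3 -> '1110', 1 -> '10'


Encode each number as n ones followed by a terminating 0:
  5 -> 111110 (6 bits)
  5 -> 111110 (6 bits)
  6 -> 1111110 (7 bits)
  6 -> 1111110 (7 bits)
  3 -> 1110 (4 bits)
Total length = 6 + 6 + 7 + 7 + 4 = 30 bits.

Unary([5, 5, 6, 6, 3]) = 111110111110111111011111101110 (30 bits)


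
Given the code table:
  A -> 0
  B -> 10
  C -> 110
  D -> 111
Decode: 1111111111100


Decoding:
111 -> D
111 -> D
111 -> D
110 -> C
0 -> A


Result: DDDCA


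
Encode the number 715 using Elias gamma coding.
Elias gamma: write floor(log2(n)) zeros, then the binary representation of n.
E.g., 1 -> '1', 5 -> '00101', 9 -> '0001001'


num_bits = floor(log2(715)) + 1 = 10
leading_zeros = num_bits - 1 = 9
binary(715) = 1011001011

Elias gamma(715) = '000000000' + '1011001011' = 0000000001011001011 (19 bits)


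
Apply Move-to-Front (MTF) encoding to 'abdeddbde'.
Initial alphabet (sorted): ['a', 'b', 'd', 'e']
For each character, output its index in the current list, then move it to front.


MTF encoding:
'a': index 0 in ['a', 'b', 'd', 'e'] -> ['a', 'b', 'd', 'e']
'b': index 1 in ['a', 'b', 'd', 'e'] -> ['b', 'a', 'd', 'e']
'd': index 2 in ['b', 'a', 'd', 'e'] -> ['d', 'b', 'a', 'e']
'e': index 3 in ['d', 'b', 'a', 'e'] -> ['e', 'd', 'b', 'a']
'd': index 1 in ['e', 'd', 'b', 'a'] -> ['d', 'e', 'b', 'a']
'd': index 0 in ['d', 'e', 'b', 'a'] -> ['d', 'e', 'b', 'a']
'b': index 2 in ['d', 'e', 'b', 'a'] -> ['b', 'd', 'e', 'a']
'd': index 1 in ['b', 'd', 'e', 'a'] -> ['d', 'b', 'e', 'a']
'e': index 2 in ['d', 'b', 'e', 'a'] -> ['e', 'd', 'b', 'a']


Output: [0, 1, 2, 3, 1, 0, 2, 1, 2]


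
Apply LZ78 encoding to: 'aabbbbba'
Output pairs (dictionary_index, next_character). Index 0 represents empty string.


LZ78 encoding steps:
Dictionary: {0: ''}
Step 1: w='' (idx 0), next='a' -> output (0, 'a'), add 'a' as idx 1
Step 2: w='a' (idx 1), next='b' -> output (1, 'b'), add 'ab' as idx 2
Step 3: w='' (idx 0), next='b' -> output (0, 'b'), add 'b' as idx 3
Step 4: w='b' (idx 3), next='b' -> output (3, 'b'), add 'bb' as idx 4
Step 5: w='b' (idx 3), next='a' -> output (3, 'a'), add 'ba' as idx 5


Encoded: [(0, 'a'), (1, 'b'), (0, 'b'), (3, 'b'), (3, 'a')]


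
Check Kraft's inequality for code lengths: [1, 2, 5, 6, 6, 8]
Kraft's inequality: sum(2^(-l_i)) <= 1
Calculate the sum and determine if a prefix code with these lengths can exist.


Sum = 2^(-1) + 2^(-2) + 2^(-5) + 2^(-6) + 2^(-6) + 2^(-8)
    = 0.5 + 0.25 + 0.03125 + 0.015625 + 0.015625 + 0.00390625
    = 209/256 = 0.81640625
Since 0.81640625 <= 1, Kraft's inequality IS satisfied.
A prefix code with these lengths CAN exist.

Kraft sum = 0.81640625. Satisfied.


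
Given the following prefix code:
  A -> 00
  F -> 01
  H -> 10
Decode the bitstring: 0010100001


Decoding step by step:
Bits 00 -> A
Bits 10 -> H
Bits 10 -> H
Bits 00 -> A
Bits 01 -> F


Decoded message: AHHAF


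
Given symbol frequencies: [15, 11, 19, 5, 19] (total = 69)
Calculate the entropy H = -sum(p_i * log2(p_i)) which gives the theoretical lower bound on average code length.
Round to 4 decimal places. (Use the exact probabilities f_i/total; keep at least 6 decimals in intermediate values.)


Per-symbol terms -p_i * log2(p_i) with p_i = f_i/69:
  p = 15/69 = 0.217391: log2(p) = -2.201634, -p*log2(p) = 0.478616
  p = 11/69 = 0.159420: log2(p) = -2.649093, -p*log2(p) = 0.422319
  p = 19/69 = 0.275362: log2(p) = -1.860597, -p*log2(p) = 0.512338
  p = 5/69 = 0.072464: log2(p) = -3.786596, -p*log2(p) = 0.274391
  p = 19/69 = 0.275362: log2(p) = -1.860597, -p*log2(p) = 0.512338
H = 0.478616 + 0.422319 + 0.512338 + 0.274391 + 0.512338 = 2.200002

H = 2.2 bits/symbol


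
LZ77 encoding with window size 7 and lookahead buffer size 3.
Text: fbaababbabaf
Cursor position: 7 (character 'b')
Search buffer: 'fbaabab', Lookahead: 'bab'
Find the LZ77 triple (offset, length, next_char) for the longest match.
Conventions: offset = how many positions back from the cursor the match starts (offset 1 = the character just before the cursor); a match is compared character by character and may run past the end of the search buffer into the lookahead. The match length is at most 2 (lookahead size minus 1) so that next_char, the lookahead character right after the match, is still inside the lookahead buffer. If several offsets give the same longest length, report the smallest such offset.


Try each offset into the search buffer:
  offset=1 (pos 6, char 'b'): match length 1
  offset=2 (pos 5, char 'a'): match length 0
  offset=3 (pos 4, char 'b'): match length 2
  offset=4 (pos 3, char 'a'): match length 0
  offset=5 (pos 2, char 'a'): match length 0
  offset=6 (pos 1, char 'b'): match length 2
  offset=7 (pos 0, char 'f'): match length 0
Longest match has length 2, found at offsets 3, 6; take the smallest, offset 3.
next_char = character at position 7 + 2 = 9 -> 'b'

Best match: offset=3, length=2 (matching 'ba' starting at position 4)
LZ77 triple: (3, 2, 'b')


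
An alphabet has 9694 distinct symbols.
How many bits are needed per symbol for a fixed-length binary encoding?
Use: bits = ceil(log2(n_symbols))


log2(9694) = 13.2429
Bracket: 2^13 = 8192 < 9694 <= 2^14 = 16384
So ceil(log2(9694)) = 14

bits = ceil(log2(9694)) = ceil(13.2429) = 14 bits


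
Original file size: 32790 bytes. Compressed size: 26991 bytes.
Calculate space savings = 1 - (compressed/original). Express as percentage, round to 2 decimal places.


ratio = compressed/original = 26991/32790 = 0.823147
savings = 1 - ratio = 1 - 0.823147 = 0.176853
as a percentage: 0.176853 * 100 = 17.69%

Space savings = 1 - 26991/32790 = 17.69%


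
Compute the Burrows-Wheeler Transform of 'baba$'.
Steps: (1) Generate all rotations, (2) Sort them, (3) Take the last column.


Rotations (sorted):
  0: $baba -> last char: a
  1: a$bab -> last char: b
  2: aba$b -> last char: b
  3: ba$ba -> last char: a
  4: baba$ -> last char: $


BWT = abba$


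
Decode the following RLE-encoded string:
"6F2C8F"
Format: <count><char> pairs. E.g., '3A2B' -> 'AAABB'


Expanding each <count><char> pair:
  6F -> 'FFFFFF'
  2C -> 'CC'
  8F -> 'FFFFFFFF'

Decoded = FFFFFFCCFFFFFFFF


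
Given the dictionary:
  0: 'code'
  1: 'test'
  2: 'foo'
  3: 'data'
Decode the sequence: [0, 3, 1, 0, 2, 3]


Look up each index in the dictionary:
  0 -> 'code'
  3 -> 'data'
  1 -> 'test'
  0 -> 'code'
  2 -> 'foo'
  3 -> 'data'

Decoded: "code data test code foo data"


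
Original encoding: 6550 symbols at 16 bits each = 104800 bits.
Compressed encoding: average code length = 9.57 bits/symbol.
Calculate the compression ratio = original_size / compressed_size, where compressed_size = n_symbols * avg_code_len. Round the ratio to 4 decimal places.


original_size = n_symbols * orig_bits = 6550 * 16 = 104800 bits
compressed_size = n_symbols * avg_code_len = 6550 * 9.57 = 62683.5 bits
ratio = original_size / compressed_size = 104800 / 62683.5 = 1.6719

Compression ratio = 1.6719


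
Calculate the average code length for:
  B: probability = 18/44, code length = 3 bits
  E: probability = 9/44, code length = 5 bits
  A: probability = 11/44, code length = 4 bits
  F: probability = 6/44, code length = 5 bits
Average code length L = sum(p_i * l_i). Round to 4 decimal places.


Weighted contributions p_i * l_i:
  B: (18/44) * 3 = 54/44
  E: (9/44) * 5 = 45/44
  A: (11/44) * 4 = 44/44
  F: (6/44) * 5 = 30/44
Sum = (54 + 45 + 44 + 30)/44 = 173/44

L = 173/44 = 3.9318 bits/symbol


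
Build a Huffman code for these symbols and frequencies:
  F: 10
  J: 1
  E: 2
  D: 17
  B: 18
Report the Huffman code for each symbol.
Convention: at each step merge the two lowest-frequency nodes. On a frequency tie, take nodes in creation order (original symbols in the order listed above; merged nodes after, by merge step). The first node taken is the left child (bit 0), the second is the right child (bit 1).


Huffman tree construction:
Step 1: Merge J(1) + E(2) = 3
Step 2: Merge (J+E)(3) + F(10) = 13
Step 3: Merge ((J+E)+F)(13) + D(17) = 30
Step 4: Merge B(18) + (((J+E)+F)+D)(30) = 48
Read each symbol's code off the tree from the root (left child = 0, right child = 1).

Codes:
  F: 101 (length 3)
  J: 1000 (length 4)
  E: 1001 (length 4)
  D: 11 (length 2)
  B: 0 (length 1)
Average code length: 94/48 = 1.9583 bits/symbol


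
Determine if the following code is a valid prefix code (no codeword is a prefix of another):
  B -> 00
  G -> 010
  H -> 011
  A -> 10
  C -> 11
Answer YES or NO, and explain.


Checking each pair (does one codeword prefix another?):
  B='00' vs G='010': no prefix
  B='00' vs H='011': no prefix
  B='00' vs A='10': no prefix
  B='00' vs C='11': no prefix
  G='010' vs B='00': no prefix
  G='010' vs H='011': no prefix
  G='010' vs A='10': no prefix
  G='010' vs C='11': no prefix
  H='011' vs B='00': no prefix
  H='011' vs G='010': no prefix
  H='011' vs A='10': no prefix
  H='011' vs C='11': no prefix
  A='10' vs B='00': no prefix
  A='10' vs G='010': no prefix
  A='10' vs H='011': no prefix
  A='10' vs C='11': no prefix
  C='11' vs B='00': no prefix
  C='11' vs G='010': no prefix
  C='11' vs H='011': no prefix
  C='11' vs A='10': no prefix
No violation found over all pairs.

YES -- this is a valid prefix code. No codeword is a prefix of any other codeword.


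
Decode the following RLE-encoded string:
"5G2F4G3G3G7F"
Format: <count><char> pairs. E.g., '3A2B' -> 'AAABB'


Expanding each <count><char> pair:
  5G -> 'GGGGG'
  2F -> 'FF'
  4G -> 'GGGG'
  3G -> 'GGG'
  3G -> 'GGG'
  7F -> 'FFFFFFF'

Decoded = GGGGGFFGGGGGGGGGGFFFFFFF


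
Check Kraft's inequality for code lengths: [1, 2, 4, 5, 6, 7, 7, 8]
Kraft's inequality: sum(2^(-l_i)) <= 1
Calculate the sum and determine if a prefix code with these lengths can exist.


Sum = 2^(-1) + 2^(-2) + 2^(-4) + 2^(-5) + 2^(-6) + 2^(-7) + 2^(-7) + 2^(-8)
    = 0.5 + 0.25 + 0.0625 + 0.03125 + 0.015625 + 0.0078125 + 0.0078125 + 0.00390625
    = 225/256 = 0.87890625
Since 0.87890625 <= 1, Kraft's inequality IS satisfied.
A prefix code with these lengths CAN exist.

Kraft sum = 0.87890625. Satisfied.


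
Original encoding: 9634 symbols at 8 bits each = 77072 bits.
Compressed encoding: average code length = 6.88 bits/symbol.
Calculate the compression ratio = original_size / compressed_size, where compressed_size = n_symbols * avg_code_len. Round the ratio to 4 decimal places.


original_size = n_symbols * orig_bits = 9634 * 8 = 77072 bits
compressed_size = n_symbols * avg_code_len = 9634 * 6.88 = 66281.92 bits
ratio = original_size / compressed_size = 77072 / 66281.92 = 1.1628

Compression ratio = 1.1628


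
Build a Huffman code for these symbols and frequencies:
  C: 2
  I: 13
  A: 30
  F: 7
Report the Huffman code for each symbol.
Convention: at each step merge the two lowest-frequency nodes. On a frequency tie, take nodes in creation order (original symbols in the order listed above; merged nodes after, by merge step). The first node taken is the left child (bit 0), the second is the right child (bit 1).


Huffman tree construction:
Step 1: Merge C(2) + F(7) = 9
Step 2: Merge (C+F)(9) + I(13) = 22
Step 3: Merge ((C+F)+I)(22) + A(30) = 52
Read each symbol's code off the tree from the root (left child = 0, right child = 1).

Codes:
  C: 000 (length 3)
  I: 01 (length 2)
  A: 1 (length 1)
  F: 001 (length 3)
Average code length: 83/52 = 1.5962 bits/symbol


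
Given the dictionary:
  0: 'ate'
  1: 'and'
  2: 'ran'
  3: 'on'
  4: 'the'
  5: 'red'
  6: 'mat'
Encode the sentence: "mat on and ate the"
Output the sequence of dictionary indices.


Look up each word in the dictionary:
  'mat' -> 6
  'on' -> 3
  'and' -> 1
  'ate' -> 0
  'the' -> 4

Encoded: [6, 3, 1, 0, 4]


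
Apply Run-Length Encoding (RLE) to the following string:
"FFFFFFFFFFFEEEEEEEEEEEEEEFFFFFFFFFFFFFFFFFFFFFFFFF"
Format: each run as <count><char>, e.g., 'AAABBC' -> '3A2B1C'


Scanning runs left to right:
  i=0: run of 'F' x 11 -> '11F'
  i=11: run of 'E' x 14 -> '14E'
  i=25: run of 'F' x 25 -> '25F'

RLE = 11F14E25F


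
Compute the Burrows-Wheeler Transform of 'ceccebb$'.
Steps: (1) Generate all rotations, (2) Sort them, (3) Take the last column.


Rotations (sorted):
  0: $ceccebb -> last char: b
  1: b$cecceb -> last char: b
  2: bb$cecce -> last char: e
  3: ccebb$ce -> last char: e
  4: cebb$cec -> last char: c
  5: ceccebb$ -> last char: $
  6: ebb$cecc -> last char: c
  7: eccebb$c -> last char: c


BWT = bbeec$cc


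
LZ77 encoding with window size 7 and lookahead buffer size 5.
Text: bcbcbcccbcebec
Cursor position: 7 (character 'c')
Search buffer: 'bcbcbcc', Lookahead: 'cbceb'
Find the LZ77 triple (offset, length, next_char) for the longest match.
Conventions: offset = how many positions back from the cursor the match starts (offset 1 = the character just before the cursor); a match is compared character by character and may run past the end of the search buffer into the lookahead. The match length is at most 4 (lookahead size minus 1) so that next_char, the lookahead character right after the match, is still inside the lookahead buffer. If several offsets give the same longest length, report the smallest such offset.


Try each offset into the search buffer:
  offset=1 (pos 6, char 'c'): match length 1
  offset=2 (pos 5, char 'c'): match length 1
  offset=3 (pos 4, char 'b'): match length 0
  offset=4 (pos 3, char 'c'): match length 3
  offset=5 (pos 2, char 'b'): match length 0
  offset=6 (pos 1, char 'c'): match length 3
  offset=7 (pos 0, char 'b'): match length 0
Longest match has length 3, found at offsets 4, 6; take the smallest, offset 4.
next_char = character at position 7 + 3 = 10 -> 'e'

Best match: offset=4, length=3 (matching 'cbc' starting at position 3)
LZ77 triple: (4, 3, 'e')


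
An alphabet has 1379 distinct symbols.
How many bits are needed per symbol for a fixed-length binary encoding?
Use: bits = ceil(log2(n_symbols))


log2(1379) = 10.4294
Bracket: 2^10 = 1024 < 1379 <= 2^11 = 2048
So ceil(log2(1379)) = 11

bits = ceil(log2(1379)) = ceil(10.4294) = 11 bits


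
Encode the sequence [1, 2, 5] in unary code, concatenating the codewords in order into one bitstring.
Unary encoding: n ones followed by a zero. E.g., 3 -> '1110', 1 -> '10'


Encode each number as n ones followed by a terminating 0:
  1 -> 10 (2 bits)
  2 -> 110 (3 bits)
  5 -> 111110 (6 bits)
Total length = 2 + 3 + 6 = 11 bits.

Unary([1, 2, 5]) = 10110111110 (11 bits)


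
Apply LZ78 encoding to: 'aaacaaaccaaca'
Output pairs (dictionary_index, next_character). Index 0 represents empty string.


LZ78 encoding steps:
Dictionary: {0: ''}
Step 1: w='' (idx 0), next='a' -> output (0, 'a'), add 'a' as idx 1
Step 2: w='a' (idx 1), next='a' -> output (1, 'a'), add 'aa' as idx 2
Step 3: w='' (idx 0), next='c' -> output (0, 'c'), add 'c' as idx 3
Step 4: w='aa' (idx 2), next='a' -> output (2, 'a'), add 'aaa' as idx 4
Step 5: w='c' (idx 3), next='c' -> output (3, 'c'), add 'cc' as idx 5
Step 6: w='aa' (idx 2), next='c' -> output (2, 'c'), add 'aac' as idx 6
Step 7: w='a' (idx 1), end of input -> output (1, '')


Encoded: [(0, 'a'), (1, 'a'), (0, 'c'), (2, 'a'), (3, 'c'), (2, 'c'), (1, '')]


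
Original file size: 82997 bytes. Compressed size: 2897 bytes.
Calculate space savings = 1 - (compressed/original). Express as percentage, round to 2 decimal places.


ratio = compressed/original = 2897/82997 = 0.034905
savings = 1 - ratio = 1 - 0.034905 = 0.965095
as a percentage: 0.965095 * 100 = 96.51%

Space savings = 1 - 2897/82997 = 96.51%


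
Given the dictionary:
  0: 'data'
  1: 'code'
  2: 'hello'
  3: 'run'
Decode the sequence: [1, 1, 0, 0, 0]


Look up each index in the dictionary:
  1 -> 'code'
  1 -> 'code'
  0 -> 'data'
  0 -> 'data'
  0 -> 'data'

Decoded: "code code data data data"


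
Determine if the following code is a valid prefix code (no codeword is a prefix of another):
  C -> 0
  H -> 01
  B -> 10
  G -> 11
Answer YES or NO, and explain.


Checking each pair (does one codeword prefix another?):
  C='0' vs H='01': prefix -- VIOLATION

NO -- this is NOT a valid prefix code. C (0) is a prefix of H (01).


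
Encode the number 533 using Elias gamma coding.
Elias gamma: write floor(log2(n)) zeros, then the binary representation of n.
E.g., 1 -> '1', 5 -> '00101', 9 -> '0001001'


num_bits = floor(log2(533)) + 1 = 10
leading_zeros = num_bits - 1 = 9
binary(533) = 1000010101

Elias gamma(533) = '000000000' + '1000010101' = 0000000001000010101 (19 bits)


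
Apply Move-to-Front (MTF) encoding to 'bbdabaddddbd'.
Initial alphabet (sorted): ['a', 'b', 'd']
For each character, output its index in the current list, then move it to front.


MTF encoding:
'b': index 1 in ['a', 'b', 'd'] -> ['b', 'a', 'd']
'b': index 0 in ['b', 'a', 'd'] -> ['b', 'a', 'd']
'd': index 2 in ['b', 'a', 'd'] -> ['d', 'b', 'a']
'a': index 2 in ['d', 'b', 'a'] -> ['a', 'd', 'b']
'b': index 2 in ['a', 'd', 'b'] -> ['b', 'a', 'd']
'a': index 1 in ['b', 'a', 'd'] -> ['a', 'b', 'd']
'd': index 2 in ['a', 'b', 'd'] -> ['d', 'a', 'b']
'd': index 0 in ['d', 'a', 'b'] -> ['d', 'a', 'b']
'd': index 0 in ['d', 'a', 'b'] -> ['d', 'a', 'b']
'd': index 0 in ['d', 'a', 'b'] -> ['d', 'a', 'b']
'b': index 2 in ['d', 'a', 'b'] -> ['b', 'd', 'a']
'd': index 1 in ['b', 'd', 'a'] -> ['d', 'b', 'a']


Output: [1, 0, 2, 2, 2, 1, 2, 0, 0, 0, 2, 1]


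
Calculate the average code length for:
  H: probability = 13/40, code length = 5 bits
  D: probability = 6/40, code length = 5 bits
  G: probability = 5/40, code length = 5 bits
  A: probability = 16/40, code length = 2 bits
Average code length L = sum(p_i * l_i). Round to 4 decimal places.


Weighted contributions p_i * l_i:
  H: (13/40) * 5 = 65/40
  D: (6/40) * 5 = 30/40
  G: (5/40) * 5 = 25/40
  A: (16/40) * 2 = 32/40
Sum = (65 + 30 + 25 + 32)/40 = 152/40

L = 152/40 = 3.8000 bits/symbol


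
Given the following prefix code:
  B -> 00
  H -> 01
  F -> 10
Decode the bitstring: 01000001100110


Decoding step by step:
Bits 01 -> H
Bits 00 -> B
Bits 00 -> B
Bits 01 -> H
Bits 10 -> F
Bits 01 -> H
Bits 10 -> F


Decoded message: HBBHFHF


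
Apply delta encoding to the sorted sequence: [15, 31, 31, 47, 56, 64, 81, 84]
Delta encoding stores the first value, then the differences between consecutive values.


First value: 15
Deltas:
  31 - 15 = 16
  31 - 31 = 0
  47 - 31 = 16
  56 - 47 = 9
  64 - 56 = 8
  81 - 64 = 17
  84 - 81 = 3


Delta encoded: [15, 16, 0, 16, 9, 8, 17, 3]


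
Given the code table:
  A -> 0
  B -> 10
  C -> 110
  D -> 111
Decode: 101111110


Decoding:
10 -> B
111 -> D
111 -> D
0 -> A


Result: BDDA


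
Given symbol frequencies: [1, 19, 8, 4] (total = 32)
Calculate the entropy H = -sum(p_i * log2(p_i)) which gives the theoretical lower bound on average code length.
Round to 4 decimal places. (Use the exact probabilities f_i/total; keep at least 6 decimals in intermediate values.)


Per-symbol terms -p_i * log2(p_i) with p_i = f_i/32:
  p = 1/32 = 0.031250: log2(p) = -5.000000, -p*log2(p) = 0.156250
  p = 19/32 = 0.593750: log2(p) = -0.752072, -p*log2(p) = 0.446543
  p = 8/32 = 0.250000: log2(p) = -2.000000, -p*log2(p) = 0.500000
  p = 4/32 = 0.125000: log2(p) = -3.000000, -p*log2(p) = 0.375000
H = 0.156250 + 0.446543 + 0.500000 + 0.375000 = 1.477793

H = 1.4778 bits/symbol


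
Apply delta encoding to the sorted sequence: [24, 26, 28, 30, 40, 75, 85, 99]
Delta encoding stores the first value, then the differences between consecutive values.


First value: 24
Deltas:
  26 - 24 = 2
  28 - 26 = 2
  30 - 28 = 2
  40 - 30 = 10
  75 - 40 = 35
  85 - 75 = 10
  99 - 85 = 14


Delta encoded: [24, 2, 2, 2, 10, 35, 10, 14]


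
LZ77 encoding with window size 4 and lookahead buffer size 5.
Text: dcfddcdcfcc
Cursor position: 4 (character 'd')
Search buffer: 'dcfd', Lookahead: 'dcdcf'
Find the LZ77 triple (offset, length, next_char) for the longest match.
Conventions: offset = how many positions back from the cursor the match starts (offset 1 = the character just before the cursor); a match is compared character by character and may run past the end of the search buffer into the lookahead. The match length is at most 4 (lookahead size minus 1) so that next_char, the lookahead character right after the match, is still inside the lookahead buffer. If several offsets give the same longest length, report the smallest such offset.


Try each offset into the search buffer:
  offset=1 (pos 3, char 'd'): match length 1
  offset=2 (pos 2, char 'f'): match length 0
  offset=3 (pos 1, char 'c'): match length 0
  offset=4 (pos 0, char 'd'): match length 2
Longest match has length 2 at offset 4.
next_char = character at position 4 + 2 = 6 -> 'd'

Best match: offset=4, length=2 (matching 'dc' starting at position 0)
LZ77 triple: (4, 2, 'd')


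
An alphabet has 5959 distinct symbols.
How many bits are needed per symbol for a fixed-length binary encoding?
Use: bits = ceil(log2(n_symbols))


log2(5959) = 12.5409
Bracket: 2^12 = 4096 < 5959 <= 2^13 = 8192
So ceil(log2(5959)) = 13

bits = ceil(log2(5959)) = ceil(12.5409) = 13 bits


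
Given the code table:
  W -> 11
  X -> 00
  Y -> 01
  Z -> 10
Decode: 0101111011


Decoding:
01 -> Y
01 -> Y
11 -> W
10 -> Z
11 -> W


Result: YYWZW


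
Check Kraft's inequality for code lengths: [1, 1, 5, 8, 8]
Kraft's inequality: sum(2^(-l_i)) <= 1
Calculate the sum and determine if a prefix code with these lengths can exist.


Sum = 2^(-1) + 2^(-1) + 2^(-5) + 2^(-8) + 2^(-8)
    = 0.5 + 0.5 + 0.03125 + 0.00390625 + 0.00390625
    = 266/256 = 1.0390625
Since 1.0390625 > 1, Kraft's inequality is NOT satisfied.
A prefix code with these lengths CANNOT exist.

Kraft sum = 1.0390625. Not satisfied.


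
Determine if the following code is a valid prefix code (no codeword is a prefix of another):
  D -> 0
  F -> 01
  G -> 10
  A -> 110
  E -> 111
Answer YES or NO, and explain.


Checking each pair (does one codeword prefix another?):
  D='0' vs F='01': prefix -- VIOLATION

NO -- this is NOT a valid prefix code. D (0) is a prefix of F (01).


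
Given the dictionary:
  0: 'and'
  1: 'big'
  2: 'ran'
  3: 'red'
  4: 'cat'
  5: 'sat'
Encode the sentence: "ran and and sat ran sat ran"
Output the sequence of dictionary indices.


Look up each word in the dictionary:
  'ran' -> 2
  'and' -> 0
  'and' -> 0
  'sat' -> 5
  'ran' -> 2
  'sat' -> 5
  'ran' -> 2

Encoded: [2, 0, 0, 5, 2, 5, 2]


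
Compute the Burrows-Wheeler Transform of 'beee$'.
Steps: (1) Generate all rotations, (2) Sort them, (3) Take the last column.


Rotations (sorted):
  0: $beee -> last char: e
  1: beee$ -> last char: $
  2: e$bee -> last char: e
  3: ee$be -> last char: e
  4: eee$b -> last char: b


BWT = e$eeb


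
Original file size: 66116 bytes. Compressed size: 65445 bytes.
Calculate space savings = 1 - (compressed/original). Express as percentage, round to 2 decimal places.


ratio = compressed/original = 65445/66116 = 0.989851
savings = 1 - ratio = 1 - 0.989851 = 0.010149
as a percentage: 0.010149 * 100 = 1.01%

Space savings = 1 - 65445/66116 = 1.01%


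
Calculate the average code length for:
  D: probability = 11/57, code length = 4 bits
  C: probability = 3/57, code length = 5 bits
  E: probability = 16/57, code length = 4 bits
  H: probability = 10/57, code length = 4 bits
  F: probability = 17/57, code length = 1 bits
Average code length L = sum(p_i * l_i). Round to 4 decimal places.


Weighted contributions p_i * l_i:
  D: (11/57) * 4 = 44/57
  C: (3/57) * 5 = 15/57
  E: (16/57) * 4 = 64/57
  H: (10/57) * 4 = 40/57
  F: (17/57) * 1 = 17/57
Sum = (44 + 15 + 64 + 40 + 17)/57 = 180/57

L = 180/57 = 3.1579 bits/symbol
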